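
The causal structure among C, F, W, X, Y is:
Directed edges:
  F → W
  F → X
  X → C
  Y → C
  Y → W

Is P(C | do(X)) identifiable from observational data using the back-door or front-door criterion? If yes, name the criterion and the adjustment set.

desc(X)\{X}={C}; candidates ⊆ {F,W,Y}.
∅: X⊥C given ∅ in G with X→· removed — back-door holds.
P(C|do(X)) = P(C|X) — no adjustment needed.

P(C|do(X)): backdoor, adjust for ∅.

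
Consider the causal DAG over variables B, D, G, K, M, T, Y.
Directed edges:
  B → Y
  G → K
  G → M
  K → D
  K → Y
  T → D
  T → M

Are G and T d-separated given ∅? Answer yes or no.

Yes — G ⊥ T | ∅.

Bayes-Ball from G | ∅ reaches {D,K,M,Y}.
T ∉ reach(G|∅) ⇒ G ⊥ T | ∅.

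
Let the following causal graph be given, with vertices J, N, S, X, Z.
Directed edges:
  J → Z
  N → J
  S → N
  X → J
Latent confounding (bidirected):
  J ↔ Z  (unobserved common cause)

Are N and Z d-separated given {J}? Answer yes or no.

No — N and Z are d-connected given {J}.

Bayes-Ball from N | {J} reaches {S,X,Z}.
Z ∈ reach(N|{J}) ⇒ N ⊥̸ Z | {J}.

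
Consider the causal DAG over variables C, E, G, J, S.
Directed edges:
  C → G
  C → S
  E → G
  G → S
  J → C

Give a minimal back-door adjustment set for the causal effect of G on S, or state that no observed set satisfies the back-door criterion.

desc(G)\{G}={S}; candidates ⊆ {C,E,J}.
size 0: {}; under {} G still reaches {C,E,J,S} ∋ S.
{C}: G⊥S given {C} in G with G→· removed — back-door holds.

G→S: minimal back-door set {C}.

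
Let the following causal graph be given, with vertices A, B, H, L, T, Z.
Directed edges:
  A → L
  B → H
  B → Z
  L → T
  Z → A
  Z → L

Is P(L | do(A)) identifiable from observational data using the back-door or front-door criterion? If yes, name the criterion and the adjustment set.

desc(A)\{A}={L,T}; candidates ⊆ {B,H,Z}.
size 0: {}; under {} A still reaches {B,H,L,T,Z} ∋ L.
{Z}: A⊥L given {Z} in G with A→· removed — back-door holds.
P(L|do(A)) = Σ_{Z} P(L|A,Z)·P(Z).

P(L|do(A)): backdoor, adjust for {Z}.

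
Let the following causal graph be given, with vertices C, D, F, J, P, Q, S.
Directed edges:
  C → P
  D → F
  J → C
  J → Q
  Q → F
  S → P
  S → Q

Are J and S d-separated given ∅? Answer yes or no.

Yes — J ⊥ S | ∅.

Bayes-Ball from J | ∅ reaches {C,F,P,Q}.
S ∉ reach(J|∅) ⇒ J ⊥ S | ∅.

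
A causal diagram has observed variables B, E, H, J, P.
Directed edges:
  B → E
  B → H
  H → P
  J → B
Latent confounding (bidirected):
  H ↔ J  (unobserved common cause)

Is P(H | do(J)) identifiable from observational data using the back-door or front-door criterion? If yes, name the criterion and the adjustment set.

P(H|do(J)): frontdoor, adjust for {B}.

desc(J)\{J}={B,E,H,P}; candidates ⊆ {—}.
J↔H: latent back-door arc(s) into J.
size 0: {}; under {} J still reaches {H,P} ∋ H.
J↔H cannot be blocked by any observed set — no back-door set.
{B}: (i) intercepts every directed J→H path; (ii) no back-door J→{B}; (iii) {J} blocks every back-door {B}→H. Front-door holds.
P(H|do(J)) = Σ_{B} P(B|J) Σ_{J'} P(H|B,J')P(J').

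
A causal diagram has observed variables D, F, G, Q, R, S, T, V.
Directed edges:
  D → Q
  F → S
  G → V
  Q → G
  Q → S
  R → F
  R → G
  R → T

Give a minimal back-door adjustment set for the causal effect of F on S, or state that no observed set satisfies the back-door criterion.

desc(F)\{F}={S}; candidates ⊆ {D,G,Q,R,T,V}.
∅: F⊥S given ∅ in G with F→· removed — back-door holds.

F→S: minimal back-door set ∅.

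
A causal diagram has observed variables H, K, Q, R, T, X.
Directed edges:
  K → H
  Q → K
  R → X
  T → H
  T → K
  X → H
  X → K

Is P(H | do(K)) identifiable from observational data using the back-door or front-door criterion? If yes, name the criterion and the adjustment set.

desc(K)\{K}={H}; candidates ⊆ {Q,R,T,X}.
size 0: {}; under {} K still reaches {H,Q,R,T,X} ∋ H.
size 1: {Q}, {R}, {T} …(+1); under {Q} K still reaches {H,R,T,X} ∋ H.
{T,X}: K⊥H given {T,X} in G with K→· removed — back-door holds.
P(H|do(K)) = Σ_{T,X} P(H|K,T,X)·P(T,X).

P(H|do(K)): backdoor, adjust for {T, X}.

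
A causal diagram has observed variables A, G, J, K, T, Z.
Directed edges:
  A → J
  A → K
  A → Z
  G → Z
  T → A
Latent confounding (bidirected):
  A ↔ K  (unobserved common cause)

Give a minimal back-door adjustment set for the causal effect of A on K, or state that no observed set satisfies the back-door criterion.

desc(A)\{A}={J,K,Z}; candidates ⊆ {G,T}.
A↔K: latent back-door arc(s) into A.
size 0: {}; under {} A still reaches {K,T} ∋ K.
size 1: {G}, {T}; under {G} A still reaches {K,T} ∋ K.
size 2: {G,T}; under {G,T} A still reaches {K} ∋ K.
A↔K cannot be blocked by any observed set — no back-door set.

A→K: no observed back-door set.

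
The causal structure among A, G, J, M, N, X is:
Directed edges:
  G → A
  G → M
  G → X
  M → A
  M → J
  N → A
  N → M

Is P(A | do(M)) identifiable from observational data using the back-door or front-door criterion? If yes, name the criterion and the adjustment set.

desc(M)\{M}={A,J}; candidates ⊆ {G,N,X}.
size 0: {}; under {} M still reaches {A,G,N,X} ∋ A.
size 1: {G}, {N}, {X}; under {G} M still reaches {A,N} ∋ A.
{G,N}: M⊥A given {G,N} in G with M→· removed — back-door holds.
P(A|do(M)) = Σ_{G,N} P(A|M,G,N)·P(G,N).

P(A|do(M)): backdoor, adjust for {G, N}.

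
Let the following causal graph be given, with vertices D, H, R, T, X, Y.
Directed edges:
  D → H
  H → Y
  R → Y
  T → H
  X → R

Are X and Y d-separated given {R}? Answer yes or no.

Yes — X ⊥ Y | {R}.

Bayes-Ball from X | {R} reaches ∅.
Y ∉ reach(X|{R}) ⇒ X ⊥ Y | {R}.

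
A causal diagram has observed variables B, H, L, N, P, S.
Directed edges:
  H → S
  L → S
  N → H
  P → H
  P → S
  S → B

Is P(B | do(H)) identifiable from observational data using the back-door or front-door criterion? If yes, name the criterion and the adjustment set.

P(B|do(H)): backdoor, adjust for {P}.

desc(H)\{H}={B,S}; candidates ⊆ {L,N,P}.
size 0: {}; under {} H still reaches {B,N,P,S} ∋ B.
{P}: H⊥B given {P} in G with H→· removed — back-door holds.
P(B|do(H)) = Σ_{P} P(B|H,P)·P(P).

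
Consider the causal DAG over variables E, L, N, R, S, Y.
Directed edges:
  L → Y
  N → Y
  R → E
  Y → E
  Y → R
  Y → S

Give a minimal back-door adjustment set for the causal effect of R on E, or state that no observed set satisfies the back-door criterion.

R→E: minimal back-door set {Y}.

desc(R)\{R}={E}; candidates ⊆ {L,N,S,Y}.
size 0: {}; under {} R still reaches {E,L,N,S,Y} ∋ E.
{Y}: R⊥E given {Y} in G with R→· removed — back-door holds.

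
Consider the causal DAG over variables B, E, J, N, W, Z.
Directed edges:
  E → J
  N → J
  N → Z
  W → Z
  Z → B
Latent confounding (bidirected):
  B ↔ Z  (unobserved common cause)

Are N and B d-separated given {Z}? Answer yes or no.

No — N and B are d-connected given {Z}.

Bayes-Ball from N | {Z} reaches {B,J,W}.
B ∈ reach(N|{Z}) ⇒ N ⊥̸ B | {Z}.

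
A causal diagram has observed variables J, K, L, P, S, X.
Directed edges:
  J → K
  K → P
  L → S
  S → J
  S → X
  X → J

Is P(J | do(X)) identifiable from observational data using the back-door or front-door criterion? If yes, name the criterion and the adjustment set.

desc(X)\{X}={J,K,P}; candidates ⊆ {L,S}.
size 0: {}; under {} X still reaches {J,K,L,P,S} ∋ J.
{S}: X⊥J given {S} in G with X→· removed — back-door holds.
P(J|do(X)) = Σ_{S} P(J|X,S)·P(S).

P(J|do(X)): backdoor, adjust for {S}.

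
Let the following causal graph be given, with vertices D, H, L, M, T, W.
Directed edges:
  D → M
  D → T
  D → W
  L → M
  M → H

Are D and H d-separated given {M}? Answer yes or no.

Yes — D ⊥ H | {M}.

Bayes-Ball from D | {M} reaches {L,T,W}.
H ∉ reach(D|{M}) ⇒ D ⊥ H | {M}.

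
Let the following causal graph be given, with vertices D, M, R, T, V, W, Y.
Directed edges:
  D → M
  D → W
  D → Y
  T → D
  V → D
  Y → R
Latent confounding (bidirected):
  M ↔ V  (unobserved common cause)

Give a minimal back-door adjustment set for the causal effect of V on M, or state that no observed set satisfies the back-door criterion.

V→M: no observed back-door set.

desc(V)\{V}={D,M,R,W,Y}; candidates ⊆ {T}.
V↔M: latent back-door arc(s) into V.
size 0: {}; under {} V still reaches {M} ∋ M.
size 1: {T}; under {T} V still reaches {M} ∋ M.
V↔M cannot be blocked by any observed set — no back-door set.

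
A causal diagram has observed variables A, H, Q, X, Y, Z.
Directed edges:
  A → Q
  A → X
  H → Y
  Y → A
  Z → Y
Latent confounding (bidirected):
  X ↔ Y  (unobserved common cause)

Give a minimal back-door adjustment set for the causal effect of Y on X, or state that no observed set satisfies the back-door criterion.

Y→X: no observed back-door set.

desc(Y)\{Y}={A,Q,X}; candidates ⊆ {H,Z}.
Y↔X: latent back-door arc(s) into Y.
size 0: {}; under {} Y still reaches {H,X,Z} ∋ X.
size 1: {H}, {Z}; under {H} Y still reaches {X,Z} ∋ X.
size 2: {H,Z}; under {H,Z} Y still reaches {X} ∋ X.
Y↔X cannot be blocked by any observed set — no back-door set.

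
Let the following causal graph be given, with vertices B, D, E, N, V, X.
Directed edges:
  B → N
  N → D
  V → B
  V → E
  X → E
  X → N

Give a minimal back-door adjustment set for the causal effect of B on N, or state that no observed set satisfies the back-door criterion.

desc(B)\{B}={D,N}; candidates ⊆ {E,V,X}.
∅: B⊥N given ∅ in G with B→· removed — back-door holds.

B→N: minimal back-door set ∅.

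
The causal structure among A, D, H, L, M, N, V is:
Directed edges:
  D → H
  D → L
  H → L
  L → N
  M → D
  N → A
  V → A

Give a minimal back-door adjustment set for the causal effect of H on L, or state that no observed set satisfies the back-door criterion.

desc(H)\{H}={A,L,N}; candidates ⊆ {D,M,V}.
size 0: {}; under {} H still reaches {A,D,L,M,N} ∋ L.
{D}: H⊥L given {D} in G with H→· removed — back-door holds.

H→L: minimal back-door set {D}.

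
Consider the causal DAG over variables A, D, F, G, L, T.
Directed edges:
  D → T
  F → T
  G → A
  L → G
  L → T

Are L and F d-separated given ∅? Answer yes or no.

Yes — L ⊥ F | ∅.

Bayes-Ball from L | ∅ reaches {A,G,T}.
F ∉ reach(L|∅) ⇒ L ⊥ F | ∅.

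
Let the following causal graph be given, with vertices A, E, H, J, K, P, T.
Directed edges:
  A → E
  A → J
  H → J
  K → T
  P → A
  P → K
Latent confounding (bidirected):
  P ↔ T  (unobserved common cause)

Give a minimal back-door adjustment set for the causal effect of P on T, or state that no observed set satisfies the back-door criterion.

P→T: no observed back-door set.

desc(P)\{P}={A,E,J,K,T}; candidates ⊆ {H}.
P↔T: latent back-door arc(s) into P.
size 0: {}; under {} P still reaches {T} ∋ T.
size 1: {H}; under {H} P still reaches {T} ∋ T.
P↔T cannot be blocked by any observed set — no back-door set.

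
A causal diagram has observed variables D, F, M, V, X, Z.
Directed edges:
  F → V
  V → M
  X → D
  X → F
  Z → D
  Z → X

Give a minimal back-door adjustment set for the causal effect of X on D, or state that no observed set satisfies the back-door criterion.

desc(X)\{X}={D,F,M,V}; candidates ⊆ {Z}.
size 0: {}; under {} X still reaches {D,Z} ∋ D.
{Z}: X⊥D given {Z} in G with X→· removed — back-door holds.

X→D: minimal back-door set {Z}.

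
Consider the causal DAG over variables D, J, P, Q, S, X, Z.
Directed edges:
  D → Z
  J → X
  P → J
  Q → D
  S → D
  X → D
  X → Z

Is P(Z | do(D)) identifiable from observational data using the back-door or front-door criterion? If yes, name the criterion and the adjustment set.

P(Z|do(D)): backdoor, adjust for {X}.

desc(D)\{D}={Z}; candidates ⊆ {J,P,Q,S,X}.
size 0: {}; under {} D still reaches {J,P,Q,S,X,Z} ∋ Z.
{X}: D⊥Z given {X} in G with D→· removed — back-door holds.
P(Z|do(D)) = Σ_{X} P(Z|D,X)·P(X).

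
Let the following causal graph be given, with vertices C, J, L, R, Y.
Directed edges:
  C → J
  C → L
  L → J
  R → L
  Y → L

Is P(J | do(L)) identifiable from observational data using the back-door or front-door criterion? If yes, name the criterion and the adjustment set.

desc(L)\{L}={J}; candidates ⊆ {C,R,Y}.
size 0: {}; under {} L still reaches {C,J,R,Y} ∋ J.
{C}: L⊥J given {C} in G with L→· removed — back-door holds.
P(J|do(L)) = Σ_{C} P(J|L,C)·P(C).

P(J|do(L)): backdoor, adjust for {C}.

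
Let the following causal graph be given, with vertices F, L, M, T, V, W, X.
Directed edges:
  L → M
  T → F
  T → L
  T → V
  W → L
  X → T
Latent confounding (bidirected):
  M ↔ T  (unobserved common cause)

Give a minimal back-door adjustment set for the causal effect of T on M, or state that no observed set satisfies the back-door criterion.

desc(T)\{T}={F,L,M,V}; candidates ⊆ {W,X}.
T↔M: latent back-door arc(s) into T.
size 0: {}; under {} T still reaches {M,X} ∋ M.
size 1: {W}, {X}; under {W} T still reaches {M,X} ∋ M.
size 2: {W,X}; under {W,X} T still reaches {M} ∋ M.
T↔M cannot be blocked by any observed set — no back-door set.

T→M: no observed back-door set.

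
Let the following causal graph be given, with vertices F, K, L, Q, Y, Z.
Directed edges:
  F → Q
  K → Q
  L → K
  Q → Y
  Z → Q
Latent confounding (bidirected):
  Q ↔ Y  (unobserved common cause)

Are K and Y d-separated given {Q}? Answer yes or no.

No — K and Y are d-connected given {Q}.

Bayes-Ball from K | {Q} reaches {F,L,Y,Z}.
Y ∈ reach(K|{Q}) ⇒ K ⊥̸ Y | {Q}.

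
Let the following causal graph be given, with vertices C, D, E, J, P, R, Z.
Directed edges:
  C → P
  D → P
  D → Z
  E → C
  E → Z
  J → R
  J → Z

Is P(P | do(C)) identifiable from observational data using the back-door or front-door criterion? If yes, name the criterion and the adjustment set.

desc(C)\{C}={P}; candidates ⊆ {D,E,J,R,Z}.
∅: C⊥P given ∅ in G with C→· removed — back-door holds.
P(P|do(C)) = P(P|C) — no adjustment needed.

P(P|do(C)): backdoor, adjust for ∅.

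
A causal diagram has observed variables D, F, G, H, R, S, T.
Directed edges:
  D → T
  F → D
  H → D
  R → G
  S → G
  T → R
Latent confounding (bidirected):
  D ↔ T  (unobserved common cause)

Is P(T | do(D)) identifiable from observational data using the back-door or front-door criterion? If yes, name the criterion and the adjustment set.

desc(D)\{D}={G,R,T}; candidates ⊆ {F,H,S}.
D↔T: latent back-door arc(s) into D.
size 0: {}; under {} D still reaches {F,G,H,R,T} ∋ T.
size 1: {F}, {H}, {S}; under {F} D still reaches {G,H,R,T} ∋ T.
size 2: {F,H}, {F,S}, {H,S}; under {F,H} D still reaches {G,R,T} ∋ T.
D↔T cannot be blocked by any observed set — no back-door set.
No mediator lies on a directed D→…→T path.
Neither criterion identifies P(T|do(D)) in this graph.

P(T|do(D)): not identifiable (no BD/FD set).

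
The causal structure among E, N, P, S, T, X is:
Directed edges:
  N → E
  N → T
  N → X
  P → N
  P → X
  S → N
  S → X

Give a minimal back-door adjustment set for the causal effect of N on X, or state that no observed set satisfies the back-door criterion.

N→X: minimal back-door set {P, S}.

desc(N)\{N}={E,T,X}; candidates ⊆ {P,S}.
size 0: {}; under {} N still reaches {P,S,X} ∋ X.
size 1: {P}, {S}; under {P} N still reaches {S,X} ∋ X.
{P,S}: N⊥X given {P,S} in G with N→· removed — back-door holds.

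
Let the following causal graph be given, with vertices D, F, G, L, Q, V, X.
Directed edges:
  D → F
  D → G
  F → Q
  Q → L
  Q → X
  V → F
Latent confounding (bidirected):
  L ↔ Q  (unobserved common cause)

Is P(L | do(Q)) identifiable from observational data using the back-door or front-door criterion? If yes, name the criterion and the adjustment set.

desc(Q)\{Q}={L,X}; candidates ⊆ {D,F,G,V}.
Q↔L: latent back-door arc(s) into Q.
size 0: {}; under {} Q still reaches {D,F,G,L,V} ∋ L.
size 1: {D}, {F}, {G} …(+1); under {D} Q still reaches {F,L,V} ∋ L.
size 2: {D,F}, {D,G}, {D,V} …(+3); under {D,F} Q still reaches {L} ∋ L.
Q↔L cannot be blocked by any observed set — no back-door set.
No mediator lies on a directed Q→…→L path.
Neither criterion identifies P(L|do(Q)) in this graph.

P(L|do(Q)): not identifiable (no BD/FD set).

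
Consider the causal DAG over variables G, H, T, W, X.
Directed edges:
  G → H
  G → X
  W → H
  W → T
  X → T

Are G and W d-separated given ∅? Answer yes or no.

Yes — G ⊥ W | ∅.

Bayes-Ball from G | ∅ reaches {H,T,X}.
W ∉ reach(G|∅) ⇒ G ⊥ W | ∅.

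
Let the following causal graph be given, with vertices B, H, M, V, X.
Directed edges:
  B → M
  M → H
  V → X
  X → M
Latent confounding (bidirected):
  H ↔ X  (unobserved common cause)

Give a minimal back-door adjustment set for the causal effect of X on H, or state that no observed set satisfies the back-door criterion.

desc(X)\{X}={H,M}; candidates ⊆ {B,V}.
X↔H: latent back-door arc(s) into X.
size 0: {}; under {} X still reaches {H,V} ∋ H.
size 1: {B}, {V}; under {B} X still reaches {H,V} ∋ H.
size 2: {B,V}; under {B,V} X still reaches {H} ∋ H.
X↔H cannot be blocked by any observed set — no back-door set.

X→H: no observed back-door set.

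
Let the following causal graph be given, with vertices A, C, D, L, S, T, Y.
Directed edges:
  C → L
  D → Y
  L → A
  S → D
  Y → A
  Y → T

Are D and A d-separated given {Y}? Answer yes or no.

Yes — D ⊥ A | {Y}.

Bayes-Ball from D | {Y} reaches {S}.
A ∉ reach(D|{Y}) ⇒ D ⊥ A | {Y}.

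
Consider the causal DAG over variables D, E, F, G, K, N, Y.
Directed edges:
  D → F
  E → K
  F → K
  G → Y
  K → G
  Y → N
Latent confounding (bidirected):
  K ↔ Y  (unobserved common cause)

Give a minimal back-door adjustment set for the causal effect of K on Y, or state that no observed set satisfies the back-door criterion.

K→Y: no observed back-door set.

desc(K)\{K}={G,N,Y}; candidates ⊆ {D,E,F}.
K↔Y: latent back-door arc(s) into K.
size 0: {}; under {} K still reaches {D,E,F,N,Y} ∋ Y.
size 1: {D}, {E}, {F}; under {D} K still reaches {E,F,N,Y} ∋ Y.
size 2: {D,E}, {D,F}, {E,F}; under {D,E} K still reaches {F,N,Y} ∋ Y.
K↔Y cannot be blocked by any observed set — no back-door set.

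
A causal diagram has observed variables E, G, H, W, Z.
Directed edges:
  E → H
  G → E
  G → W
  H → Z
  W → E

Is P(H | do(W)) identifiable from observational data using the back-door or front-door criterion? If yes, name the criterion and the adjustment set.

P(H|do(W)): backdoor, adjust for {G}.

desc(W)\{W}={E,H,Z}; candidates ⊆ {G}.
size 0: {}; under {} W still reaches {E,G,H,Z} ∋ H.
{G}: W⊥H given {G} in G with W→· removed — back-door holds.
P(H|do(W)) = Σ_{G} P(H|W,G)·P(G).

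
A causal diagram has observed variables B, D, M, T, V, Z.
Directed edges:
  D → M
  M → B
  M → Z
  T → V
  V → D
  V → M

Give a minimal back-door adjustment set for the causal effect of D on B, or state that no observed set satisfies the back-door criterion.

D→B: minimal back-door set {V}.

desc(D)\{D}={B,M,Z}; candidates ⊆ {T,V}.
size 0: {}; under {} D still reaches {B,M,T,V,Z} ∋ B.
{V}: D⊥B given {V} in G with D→· removed — back-door holds.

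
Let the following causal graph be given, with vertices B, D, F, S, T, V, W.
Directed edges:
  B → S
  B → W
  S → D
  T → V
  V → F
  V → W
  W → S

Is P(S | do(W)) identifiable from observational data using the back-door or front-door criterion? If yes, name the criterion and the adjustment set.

desc(W)\{W}={D,S}; candidates ⊆ {B,F,T,V}.
size 0: {}; under {} W still reaches {B,D,F,S,T,V} ∋ S.
{B}: W⊥S given {B} in G with W→· removed — back-door holds.
P(S|do(W)) = Σ_{B} P(S|W,B)·P(B).

P(S|do(W)): backdoor, adjust for {B}.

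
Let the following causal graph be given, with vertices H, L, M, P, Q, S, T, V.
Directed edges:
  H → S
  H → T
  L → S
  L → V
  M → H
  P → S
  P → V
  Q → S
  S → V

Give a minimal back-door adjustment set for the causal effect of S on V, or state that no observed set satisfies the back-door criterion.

desc(S)\{S}={V}; candidates ⊆ {H,L,M,P,Q,T}.
size 0: {}; under {} S still reaches {H,L,M,P,Q,T,V} ∋ V.
size 1: {H}, {L}, {M} …(+3); under {H} S still reaches {L,P,Q,V} ∋ V.
{L,P}: S⊥V given {L,P} in G with S→· removed — back-door holds.

S→V: minimal back-door set {L, P}.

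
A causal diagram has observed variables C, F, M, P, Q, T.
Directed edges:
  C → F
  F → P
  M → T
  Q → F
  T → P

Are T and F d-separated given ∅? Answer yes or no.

Yes — T ⊥ F | ∅.

Bayes-Ball from T | ∅ reaches {M,P}.
F ∉ reach(T|∅) ⇒ T ⊥ F | ∅.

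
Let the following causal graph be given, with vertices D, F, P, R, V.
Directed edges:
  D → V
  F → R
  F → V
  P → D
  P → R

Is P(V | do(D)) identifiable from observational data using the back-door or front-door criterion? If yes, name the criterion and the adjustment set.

P(V|do(D)): backdoor, adjust for ∅.

desc(D)\{D}={V}; candidates ⊆ {F,P,R}.
∅: D⊥V given ∅ in G with D→· removed — back-door holds.
P(V|do(D)) = P(V|D) — no adjustment needed.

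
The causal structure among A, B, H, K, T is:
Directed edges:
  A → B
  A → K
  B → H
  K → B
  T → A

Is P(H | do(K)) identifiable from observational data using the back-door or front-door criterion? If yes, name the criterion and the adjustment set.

P(H|do(K)): backdoor, adjust for {A}.

desc(K)\{K}={B,H}; candidates ⊆ {A,T}.
size 0: {}; under {} K still reaches {A,B,H,T} ∋ H.
{A}: K⊥H given {A} in G with K→· removed — back-door holds.
P(H|do(K)) = Σ_{A} P(H|K,A)·P(A).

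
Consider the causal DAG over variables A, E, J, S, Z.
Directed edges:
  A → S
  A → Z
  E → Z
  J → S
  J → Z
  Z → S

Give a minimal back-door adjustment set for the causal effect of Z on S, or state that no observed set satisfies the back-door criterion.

Z→S: minimal back-door set {A, J}.

desc(Z)\{Z}={S}; candidates ⊆ {A,E,J}.
size 0: {}; under {} Z still reaches {A,E,J,S} ∋ S.
size 1: {A}, {E}, {J}; under {A} Z still reaches {E,J,S} ∋ S.
{A,J}: Z⊥S given {A,J} in G with Z→· removed — back-door holds.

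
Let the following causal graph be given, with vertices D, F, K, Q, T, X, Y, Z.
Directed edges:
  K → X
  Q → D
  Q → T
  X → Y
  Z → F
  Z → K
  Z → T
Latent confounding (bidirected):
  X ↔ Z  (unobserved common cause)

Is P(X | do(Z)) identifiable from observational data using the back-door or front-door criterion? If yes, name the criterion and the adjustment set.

P(X|do(Z)): frontdoor, adjust for {K}.

desc(Z)\{Z}={F,K,T,X,Y}; candidates ⊆ {D,Q}.
Z↔X: latent back-door arc(s) into Z.
size 0: {}; under {} Z still reaches {X,Y} ∋ X.
size 1: {D}, {Q}; under {D} Z still reaches {X,Y} ∋ X.
size 2: {D,Q}; under {D,Q} Z still reaches {X,Y} ∋ X.
Z↔X cannot be blocked by any observed set — no back-door set.
{K}: (i) intercepts every directed Z→X path; (ii) no back-door Z→{K}; (iii) {Z} blocks every back-door {K}→X. Front-door holds.
P(X|do(Z)) = Σ_{K} P(K|Z) Σ_{Z'} P(X|K,Z')P(Z').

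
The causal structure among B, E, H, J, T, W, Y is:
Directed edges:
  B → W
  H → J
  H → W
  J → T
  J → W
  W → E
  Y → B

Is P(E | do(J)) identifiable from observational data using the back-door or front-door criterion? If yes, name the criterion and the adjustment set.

desc(J)\{J}={E,T,W}; candidates ⊆ {B,H,Y}.
size 0: {}; under {} J still reaches {E,H,W} ∋ E.
{H}: J⊥E given {H} in G with J→· removed — back-door holds.
P(E|do(J)) = Σ_{H} P(E|J,H)·P(H).

P(E|do(J)): backdoor, adjust for {H}.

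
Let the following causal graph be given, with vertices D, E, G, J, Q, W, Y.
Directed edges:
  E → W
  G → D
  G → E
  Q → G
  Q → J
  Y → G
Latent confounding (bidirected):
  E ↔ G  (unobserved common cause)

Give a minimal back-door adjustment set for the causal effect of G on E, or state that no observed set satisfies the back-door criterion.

desc(G)\{G}={D,E,W}; candidates ⊆ {J,Q,Y}.
G↔E: latent back-door arc(s) into G.
size 0: {}; under {} G still reaches {E,J,Q,W,Y} ∋ E.
size 1: {J}, {Q}, {Y}; under {J} G still reaches {E,Q,W,Y} ∋ E.
size 2: {J,Q}, {J,Y}, {Q,Y}; under {J,Q} G still reaches {E,W,Y} ∋ E.
G↔E cannot be blocked by any observed set — no back-door set.

G→E: no observed back-door set.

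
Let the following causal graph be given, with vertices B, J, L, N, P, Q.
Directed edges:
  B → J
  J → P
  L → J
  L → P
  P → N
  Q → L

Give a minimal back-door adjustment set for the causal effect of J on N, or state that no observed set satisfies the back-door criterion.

J→N: minimal back-door set {L}.

desc(J)\{J}={N,P}; candidates ⊆ {B,L,Q}.
size 0: {}; under {} J still reaches {B,L,N,P,Q} ∋ N.
{L}: J⊥N given {L} in G with J→· removed — back-door holds.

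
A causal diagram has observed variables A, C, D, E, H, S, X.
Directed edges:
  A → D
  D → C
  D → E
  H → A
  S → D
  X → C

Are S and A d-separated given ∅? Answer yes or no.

Bayes-Ball from S | ∅ reaches {C,D,E}.
A ∉ reach(S|∅) ⇒ S ⊥ A | ∅.

Yes — S ⊥ A | ∅.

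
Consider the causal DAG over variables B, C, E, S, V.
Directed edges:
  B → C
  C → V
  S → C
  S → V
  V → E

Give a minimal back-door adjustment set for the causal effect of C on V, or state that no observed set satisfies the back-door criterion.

desc(C)\{C}={E,V}; candidates ⊆ {B,S}.
size 0: {}; under {} C still reaches {B,E,S,V} ∋ V.
{S}: C⊥V given {S} in G with C→· removed — back-door holds.

C→V: minimal back-door set {S}.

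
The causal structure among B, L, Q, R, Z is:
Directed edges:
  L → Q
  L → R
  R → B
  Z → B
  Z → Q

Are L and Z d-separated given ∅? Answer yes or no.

Yes — L ⊥ Z | ∅.

Bayes-Ball from L | ∅ reaches {B,Q,R}.
Z ∉ reach(L|∅) ⇒ L ⊥ Z | ∅.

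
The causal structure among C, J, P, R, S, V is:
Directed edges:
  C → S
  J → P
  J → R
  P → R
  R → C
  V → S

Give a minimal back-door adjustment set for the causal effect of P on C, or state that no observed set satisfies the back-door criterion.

P→C: minimal back-door set {J}.

desc(P)\{P}={C,R,S}; candidates ⊆ {J,V}.
size 0: {}; under {} P still reaches {C,J,R,S} ∋ C.
{J}: P⊥C given {J} in G with P→· removed — back-door holds.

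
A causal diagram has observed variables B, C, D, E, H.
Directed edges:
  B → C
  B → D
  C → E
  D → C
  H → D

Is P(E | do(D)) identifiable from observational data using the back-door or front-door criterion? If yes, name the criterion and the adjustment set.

P(E|do(D)): backdoor, adjust for {B}.

desc(D)\{D}={C,E}; candidates ⊆ {B,H}.
size 0: {}; under {} D still reaches {B,C,E,H} ∋ E.
{B}: D⊥E given {B} in G with D→· removed — back-door holds.
P(E|do(D)) = Σ_{B} P(E|D,B)·P(B).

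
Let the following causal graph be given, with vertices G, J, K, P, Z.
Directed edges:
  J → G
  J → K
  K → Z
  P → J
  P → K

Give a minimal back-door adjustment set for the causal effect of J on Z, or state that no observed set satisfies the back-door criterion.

desc(J)\{J}={G,K,Z}; candidates ⊆ {P}.
size 0: {}; under {} J still reaches {K,P,Z} ∋ Z.
{P}: J⊥Z given {P} in G with J→· removed — back-door holds.

J→Z: minimal back-door set {P}.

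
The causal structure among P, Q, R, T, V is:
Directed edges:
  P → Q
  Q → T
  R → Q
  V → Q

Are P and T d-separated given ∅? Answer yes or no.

No — P and T are d-connected given ∅.

Bayes-Ball from P | ∅ reaches {Q,T}.
T ∈ reach(P|∅) ⇒ P ⊥̸ T | ∅.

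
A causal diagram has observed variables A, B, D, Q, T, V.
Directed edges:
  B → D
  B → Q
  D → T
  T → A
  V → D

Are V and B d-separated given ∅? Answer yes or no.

Yes — V ⊥ B | ∅.

Bayes-Ball from V | ∅ reaches {A,D,T}.
B ∉ reach(V|∅) ⇒ V ⊥ B | ∅.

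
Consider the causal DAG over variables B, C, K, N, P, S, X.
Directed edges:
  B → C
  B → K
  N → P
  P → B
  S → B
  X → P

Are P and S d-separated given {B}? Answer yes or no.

No — P and S are d-connected given {B}.

Bayes-Ball from P | {B} reaches {N,S,X}.
S ∈ reach(P|{B}) ⇒ P ⊥̸ S | {B}.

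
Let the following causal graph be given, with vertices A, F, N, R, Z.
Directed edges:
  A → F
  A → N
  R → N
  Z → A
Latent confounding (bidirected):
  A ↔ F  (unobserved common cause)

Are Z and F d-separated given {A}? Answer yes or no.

No — Z and F are d-connected given {A}.

Bayes-Ball from Z | {A} reaches {F}.
F ∈ reach(Z|{A}) ⇒ Z ⊥̸ F | {A}.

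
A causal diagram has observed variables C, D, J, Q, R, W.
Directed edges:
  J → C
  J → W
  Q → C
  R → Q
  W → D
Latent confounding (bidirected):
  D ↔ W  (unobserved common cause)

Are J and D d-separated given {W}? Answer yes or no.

No — J and D are d-connected given {W}.

Bayes-Ball from J | {W} reaches {C,D}.
D ∈ reach(J|{W}) ⇒ J ⊥̸ D | {W}.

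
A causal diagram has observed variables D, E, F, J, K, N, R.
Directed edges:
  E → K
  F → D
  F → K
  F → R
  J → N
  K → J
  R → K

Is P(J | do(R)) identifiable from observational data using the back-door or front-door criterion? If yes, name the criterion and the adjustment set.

desc(R)\{R}={J,K,N}; candidates ⊆ {D,E,F}.
size 0: {}; under {} R still reaches {D,F,J,K,N} ∋ J.
{F}: R⊥J given {F} in G with R→· removed — back-door holds.
P(J|do(R)) = Σ_{F} P(J|R,F)·P(F).

P(J|do(R)): backdoor, adjust for {F}.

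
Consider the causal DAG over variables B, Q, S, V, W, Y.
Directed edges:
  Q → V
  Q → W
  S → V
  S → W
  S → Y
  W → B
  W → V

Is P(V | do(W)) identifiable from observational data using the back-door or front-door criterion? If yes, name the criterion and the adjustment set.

desc(W)\{W}={B,V}; candidates ⊆ {Q,S,Y}.
size 0: {}; under {} W still reaches {Q,S,V,Y} ∋ V.
size 1: {Q}, {S}, {Y}; under {Q} W still reaches {S,V,Y} ∋ V.
{Q,S}: W⊥V given {Q,S} in G with W→· removed — back-door holds.
P(V|do(W)) = Σ_{Q,S} P(V|W,Q,S)·P(Q,S).

P(V|do(W)): backdoor, adjust for {Q, S}.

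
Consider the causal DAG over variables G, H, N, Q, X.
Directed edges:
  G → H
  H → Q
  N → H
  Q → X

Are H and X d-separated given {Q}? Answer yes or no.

Bayes-Ball from H | {Q} reaches {G,N}.
X ∉ reach(H|{Q}) ⇒ H ⊥ X | {Q}.

Yes — H ⊥ X | {Q}.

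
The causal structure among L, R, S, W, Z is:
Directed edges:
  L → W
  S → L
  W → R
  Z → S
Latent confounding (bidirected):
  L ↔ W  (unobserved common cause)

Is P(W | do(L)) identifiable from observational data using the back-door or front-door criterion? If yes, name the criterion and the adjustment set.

desc(L)\{L}={R,W}; candidates ⊆ {S,Z}.
L↔W: latent back-door arc(s) into L.
size 0: {}; under {} L still reaches {R,S,W,Z} ∋ W.
size 1: {S}, {Z}; under {S} L still reaches {R,W} ∋ W.
size 2: {S,Z}; under {S,Z} L still reaches {R,W} ∋ W.
L↔W cannot be blocked by any observed set — no back-door set.
No mediator lies on a directed L→…→W path.
Neither criterion identifies P(W|do(L)) in this graph.

P(W|do(L)): not identifiable (no BD/FD set).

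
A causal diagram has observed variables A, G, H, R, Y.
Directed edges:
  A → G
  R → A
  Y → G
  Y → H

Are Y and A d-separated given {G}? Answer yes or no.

Bayes-Ball from Y | {G} reaches {A,H,R}.
A ∈ reach(Y|{G}) ⇒ Y ⊥̸ A | {G}.

No — Y and A are d-connected given {G}.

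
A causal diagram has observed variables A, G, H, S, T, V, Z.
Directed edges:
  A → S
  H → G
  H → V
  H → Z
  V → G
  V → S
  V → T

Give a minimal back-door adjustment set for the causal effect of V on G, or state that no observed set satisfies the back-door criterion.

V→G: minimal back-door set {H}.

desc(V)\{V}={G,S,T}; candidates ⊆ {A,H,Z}.
size 0: {}; under {} V still reaches {G,H,Z} ∋ G.
{H}: V⊥G given {H} in G with V→· removed — back-door holds.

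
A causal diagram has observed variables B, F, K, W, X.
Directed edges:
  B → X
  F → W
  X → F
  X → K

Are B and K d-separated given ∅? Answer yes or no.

Bayes-Ball from B | ∅ reaches {F,K,W,X}.
K ∈ reach(B|∅) ⇒ B ⊥̸ K | ∅.

No — B and K are d-connected given ∅.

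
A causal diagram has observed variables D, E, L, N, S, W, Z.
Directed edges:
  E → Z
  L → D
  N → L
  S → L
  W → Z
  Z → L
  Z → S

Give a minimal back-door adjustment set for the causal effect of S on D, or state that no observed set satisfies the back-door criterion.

S→D: minimal back-door set {Z}.

desc(S)\{S}={D,L}; candidates ⊆ {E,N,W,Z}.
size 0: {}; under {} S still reaches {D,E,L,W,Z} ∋ D.
{Z}: S⊥D given {Z} in G with S→· removed — back-door holds.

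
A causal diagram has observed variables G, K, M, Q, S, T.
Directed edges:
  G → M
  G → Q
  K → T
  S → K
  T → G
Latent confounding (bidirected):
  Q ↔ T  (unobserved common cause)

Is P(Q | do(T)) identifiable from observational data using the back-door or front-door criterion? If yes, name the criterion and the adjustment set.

P(Q|do(T)): frontdoor, adjust for {G}.

desc(T)\{T}={G,M,Q}; candidates ⊆ {K,S}.
T↔Q: latent back-door arc(s) into T.
size 0: {}; under {} T still reaches {K,Q,S} ∋ Q.
size 1: {K}, {S}; under {K} T still reaches {Q} ∋ Q.
size 2: {K,S}; under {K,S} T still reaches {Q} ∋ Q.
T↔Q cannot be blocked by any observed set — no back-door set.
{G}: (i) intercepts every directed T→Q path; (ii) no back-door T→{G}; (iii) {T} blocks every back-door {G}→Q. Front-door holds.
P(Q|do(T)) = Σ_{G} P(G|T) Σ_{T'} P(Q|G,T')P(T').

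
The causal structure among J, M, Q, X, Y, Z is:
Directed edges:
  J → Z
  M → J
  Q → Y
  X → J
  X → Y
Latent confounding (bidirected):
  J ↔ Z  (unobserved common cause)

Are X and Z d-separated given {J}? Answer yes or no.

Bayes-Ball from X | {J} reaches {M,Y,Z}.
Z ∈ reach(X|{J}) ⇒ X ⊥̸ Z | {J}.

No — X and Z are d-connected given {J}.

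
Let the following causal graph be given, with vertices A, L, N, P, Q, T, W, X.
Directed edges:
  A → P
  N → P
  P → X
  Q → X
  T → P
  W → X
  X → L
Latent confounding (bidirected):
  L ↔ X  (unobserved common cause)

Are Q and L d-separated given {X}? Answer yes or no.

No — Q and L are d-connected given {X}.

Bayes-Ball from Q | {X} reaches {A,L,N,P,T,W}.
L ∈ reach(Q|{X}) ⇒ Q ⊥̸ L | {X}.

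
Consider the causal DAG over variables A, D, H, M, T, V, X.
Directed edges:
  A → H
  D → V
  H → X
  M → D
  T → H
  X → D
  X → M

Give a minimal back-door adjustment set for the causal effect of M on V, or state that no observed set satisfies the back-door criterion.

M→V: minimal back-door set {X}.

desc(M)\{M}={D,V}; candidates ⊆ {A,H,T,X}.
size 0: {}; under {} M still reaches {A,D,H,T,V,X} ∋ V.
{X}: M⊥V given {X} in G with M→· removed — back-door holds.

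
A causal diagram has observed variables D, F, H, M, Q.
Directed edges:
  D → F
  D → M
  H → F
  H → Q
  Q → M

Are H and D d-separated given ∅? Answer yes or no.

Bayes-Ball from H | ∅ reaches {F,M,Q}.
D ∉ reach(H|∅) ⇒ H ⊥ D | ∅.

Yes — H ⊥ D | ∅.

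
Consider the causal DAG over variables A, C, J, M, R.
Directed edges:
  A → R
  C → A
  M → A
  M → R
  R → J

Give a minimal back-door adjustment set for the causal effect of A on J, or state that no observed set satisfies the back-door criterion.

desc(A)\{A}={J,R}; candidates ⊆ {C,M}.
size 0: {}; under {} A still reaches {C,J,M,R} ∋ J.
{M}: A⊥J given {M} in G with A→· removed — back-door holds.

A→J: minimal back-door set {M}.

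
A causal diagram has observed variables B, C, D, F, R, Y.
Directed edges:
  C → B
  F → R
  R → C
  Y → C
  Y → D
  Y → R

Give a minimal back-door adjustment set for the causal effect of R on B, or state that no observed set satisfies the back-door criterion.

R→B: minimal back-door set {Y}.

desc(R)\{R}={B,C}; candidates ⊆ {D,F,Y}.
size 0: {}; under {} R still reaches {B,C,D,F,Y} ∋ B.
{Y}: R⊥B given {Y} in G with R→· removed — back-door holds.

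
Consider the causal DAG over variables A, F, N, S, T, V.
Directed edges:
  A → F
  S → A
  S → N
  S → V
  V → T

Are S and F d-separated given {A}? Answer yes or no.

Yes — S ⊥ F | {A}.

Bayes-Ball from S | {A} reaches {N,T,V}.
F ∉ reach(S|{A}) ⇒ S ⊥ F | {A}.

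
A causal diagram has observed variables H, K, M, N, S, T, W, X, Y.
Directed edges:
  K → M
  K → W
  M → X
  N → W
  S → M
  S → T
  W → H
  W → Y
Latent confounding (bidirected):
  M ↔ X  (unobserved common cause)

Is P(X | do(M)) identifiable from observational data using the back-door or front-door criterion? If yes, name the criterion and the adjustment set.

desc(M)\{M}={X}; candidates ⊆ {H,K,N,S,T,W,Y}.
M↔X: latent back-door arc(s) into M.
size 0: {}; under {} M still reaches {H,K,S,T,W,X,Y} ∋ X.
size 1: {H}, {K}, {N} …(+4); under {H} M still reaches {K,N,S,T,W,X,Y} ∋ X.
size 2: {H,K}, {H,N}, {H,S} …(+18); under {H,K} M still reaches {S,T,X} ∋ X.
M↔X cannot be blocked by any observed set — no back-door set.
No mediator lies on a directed M→…→X path.
Neither criterion identifies P(X|do(M)) in this graph.

P(X|do(M)): not identifiable (no BD/FD set).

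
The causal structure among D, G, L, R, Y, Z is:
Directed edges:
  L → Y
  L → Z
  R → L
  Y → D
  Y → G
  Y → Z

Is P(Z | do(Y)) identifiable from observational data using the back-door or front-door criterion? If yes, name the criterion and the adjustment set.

desc(Y)\{Y}={D,G,Z}; candidates ⊆ {L,R}.
size 0: {}; under {} Y still reaches {L,R,Z} ∋ Z.
{L}: Y⊥Z given {L} in G with Y→· removed — back-door holds.
P(Z|do(Y)) = Σ_{L} P(Z|Y,L)·P(L).

P(Z|do(Y)): backdoor, adjust for {L}.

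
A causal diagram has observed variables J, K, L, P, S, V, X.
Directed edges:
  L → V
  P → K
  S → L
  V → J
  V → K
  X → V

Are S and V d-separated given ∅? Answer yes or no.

Bayes-Ball from S | ∅ reaches {J,K,L,V}.
V ∈ reach(S|∅) ⇒ S ⊥̸ V | ∅.

No — S and V are d-connected given ∅.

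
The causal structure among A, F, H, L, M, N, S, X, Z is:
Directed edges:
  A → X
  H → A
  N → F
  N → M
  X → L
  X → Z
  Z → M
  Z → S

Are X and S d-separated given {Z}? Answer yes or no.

Yes — X ⊥ S | {Z}.

Bayes-Ball from X | {Z} reaches {A,H,L}.
S ∉ reach(X|{Z}) ⇒ X ⊥ S | {Z}.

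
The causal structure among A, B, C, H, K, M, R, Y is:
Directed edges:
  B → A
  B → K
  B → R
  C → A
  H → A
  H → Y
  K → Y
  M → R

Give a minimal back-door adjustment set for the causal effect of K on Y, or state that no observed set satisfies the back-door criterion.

K→Y: minimal back-door set ∅.

desc(K)\{K}={Y}; candidates ⊆ {A,B,C,H,M,R}.
∅: K⊥Y given ∅ in G with K→· removed — back-door holds.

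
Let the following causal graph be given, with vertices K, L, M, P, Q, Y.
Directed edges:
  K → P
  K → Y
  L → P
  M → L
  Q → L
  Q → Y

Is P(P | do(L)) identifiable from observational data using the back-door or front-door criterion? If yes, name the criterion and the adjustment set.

P(P|do(L)): backdoor, adjust for ∅.

desc(L)\{L}={P}; candidates ⊆ {K,M,Q,Y}.
∅: L⊥P given ∅ in G with L→· removed — back-door holds.
P(P|do(L)) = P(P|L) — no adjustment needed.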